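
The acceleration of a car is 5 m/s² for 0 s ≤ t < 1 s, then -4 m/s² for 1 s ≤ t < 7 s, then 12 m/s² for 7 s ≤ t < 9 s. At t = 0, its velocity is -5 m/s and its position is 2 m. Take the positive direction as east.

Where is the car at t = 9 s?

-96.5 m

On each constant-a segment, Δv = aΔt and Δx = v₀Δt + ½aΔt²; chain segment to segment.
0–1 s: v starts -5 m/s; Δx = -5·1 + ½·5·1² = -2.5 m; v ends 0 m/s.
1–7 s: v starts 0 m/s; Δx = 0·6 + ½·-4·6² = -72 m; v ends -24 m/s.
7–9 s: v starts -24 m/s; Δx = -24·2 + ½·12·2² = -24 m; v ends 0 m/s.
x(9) = 2 + Σ Δx = -96.5 m.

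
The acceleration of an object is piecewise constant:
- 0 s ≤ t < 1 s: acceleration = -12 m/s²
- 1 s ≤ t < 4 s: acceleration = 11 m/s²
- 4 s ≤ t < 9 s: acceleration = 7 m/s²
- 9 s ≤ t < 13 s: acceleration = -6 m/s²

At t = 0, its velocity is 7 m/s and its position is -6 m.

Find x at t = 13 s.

461 m

On each constant-a segment, Δv = aΔt and Δx = v₀Δt + ½aΔt²; chain segment to segment.
0–1 s: v starts 7 m/s; Δx = 7·1 + ½·-12·1² = 1 m; v ends -5 m/s.
1–4 s: v starts -5 m/s; Δx = -5·3 + ½·11·3² = 34.5 m; v ends 28 m/s.
4–9 s: v starts 28 m/s; Δx = 28·5 + ½·7·5² = 227.5 m; v ends 63 m/s.
9–13 s: v starts 63 m/s; Δx = 63·4 + ½·-6·4² = 204 m; v ends 39 m/s.
x(13) = -6 + Σ Δx = 461 m.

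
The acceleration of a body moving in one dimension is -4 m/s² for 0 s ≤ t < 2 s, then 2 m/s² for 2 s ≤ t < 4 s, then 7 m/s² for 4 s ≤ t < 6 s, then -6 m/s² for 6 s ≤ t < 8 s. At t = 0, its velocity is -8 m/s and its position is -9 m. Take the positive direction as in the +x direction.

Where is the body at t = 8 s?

-79 m

On each constant-a segment, Δv = aΔt and Δx = v₀Δt + ½aΔt²; chain segment to segment.
0–2 s: v starts -8 m/s; Δx = -8·2 + ½·-4·2² = -24 m; v ends -16 m/s.
2–4 s: v starts -16 m/s; Δx = -16·2 + ½·2·2² = -28 m; v ends -12 m/s.
4–6 s: v starts -12 m/s; Δx = -12·2 + ½·7·2² = -10 m; v ends 2 m/s.
6–8 s: v starts 2 m/s; Δx = 2·2 + ½·-6·2² = -8 m; v ends -10 m/s.
x(8) = -9 + Σ Δx = -79 m.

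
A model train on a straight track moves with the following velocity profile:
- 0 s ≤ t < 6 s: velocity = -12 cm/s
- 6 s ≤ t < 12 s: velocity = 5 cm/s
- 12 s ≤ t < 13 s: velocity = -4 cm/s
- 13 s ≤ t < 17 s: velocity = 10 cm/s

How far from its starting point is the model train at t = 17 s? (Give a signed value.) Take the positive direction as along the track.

-6 cm

Net displacement equals the area under the velocity-time graph (areas below the axis count negative).
0–6 s: -12 × 6 = -72 cm
6–12 s: 5 × 6 = 30 cm
12–13 s: -4 × 1 = -4 cm
13–17 s: 10 × 4 = 40 cm
Net displacement = -6 cm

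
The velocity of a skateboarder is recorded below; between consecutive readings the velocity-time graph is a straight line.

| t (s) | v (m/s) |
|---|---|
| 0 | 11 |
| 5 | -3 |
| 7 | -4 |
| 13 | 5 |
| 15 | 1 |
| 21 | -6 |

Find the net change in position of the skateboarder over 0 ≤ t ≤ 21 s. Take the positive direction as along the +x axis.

7 m

Displacement is the signed area under the v-t curve.
0–5 s: ½(11 + -3)(5) = 20 m
5–7 s: ½(-3 + -4)(2) = -7 m
7–13 s: ½(-4 + 5)(6) = 3 m
13–15 s: ½(5 + 1)(2) = 6 m
15–21 s: ½(1 + -6)(6) = -15 m
Net displacement = 7 m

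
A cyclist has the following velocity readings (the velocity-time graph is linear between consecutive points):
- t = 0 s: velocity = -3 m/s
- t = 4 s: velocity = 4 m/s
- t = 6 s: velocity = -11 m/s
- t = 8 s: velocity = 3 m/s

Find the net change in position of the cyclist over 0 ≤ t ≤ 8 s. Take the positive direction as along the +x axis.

Displacement is the signed area under the v-t curve.
0–4 s: ½(-3 + 4)(4) = 2 m
4–6 s: ½(4 + -11)(2) = -7 m
6–8 s: ½(-11 + 3)(2) = -8 m
Net displacement = -13 m

-13 m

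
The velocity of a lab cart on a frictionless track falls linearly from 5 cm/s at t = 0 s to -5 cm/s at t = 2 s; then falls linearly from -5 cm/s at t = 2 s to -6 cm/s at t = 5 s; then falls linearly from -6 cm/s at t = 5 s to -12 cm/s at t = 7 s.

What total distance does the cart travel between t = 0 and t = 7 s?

39.5 cm

Total distance travelled is ∫|v| dt — sum the magnitudes of each area piece.
0–2 s: v = 0 at t = 1 s; triangle areas 2.5 + 2.5 = 5 cm
2–5 s: |½(-5 + -6)(3)| = 16.5 cm
5–7 s: |½(-6 + -12)(2)| = 18 cm
Total distance = 39.5 cm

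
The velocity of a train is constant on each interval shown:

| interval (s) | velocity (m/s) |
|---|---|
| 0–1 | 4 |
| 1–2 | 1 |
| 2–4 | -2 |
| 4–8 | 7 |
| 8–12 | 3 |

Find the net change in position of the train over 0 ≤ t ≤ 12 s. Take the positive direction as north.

Net displacement equals the area under the velocity-time graph (areas below the axis count negative).
0–1 s: 4 × 1 = 4 m
1–2 s: 1 × 1 = 1 m
2–4 s: -2 × 2 = -4 m
4–8 s: 7 × 4 = 28 m
8–12 s: 3 × 4 = 12 m
Net displacement = 41 m

41 m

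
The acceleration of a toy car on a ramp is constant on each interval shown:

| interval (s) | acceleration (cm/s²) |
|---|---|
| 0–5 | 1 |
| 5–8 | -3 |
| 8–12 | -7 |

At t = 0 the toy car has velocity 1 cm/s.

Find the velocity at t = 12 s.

Δv equals the area under the a-t graph; then v = v₀ + Δv.
0–5 s: 1 × 5 = 5 cm/s
5–8 s: -3 × 3 = -9 cm/s
8–12 s: -7 × 4 = -28 cm/s
Δv = -32 cm/s, so v(12) = 1 + (-32) = -31 cm/s.

-31 cm/s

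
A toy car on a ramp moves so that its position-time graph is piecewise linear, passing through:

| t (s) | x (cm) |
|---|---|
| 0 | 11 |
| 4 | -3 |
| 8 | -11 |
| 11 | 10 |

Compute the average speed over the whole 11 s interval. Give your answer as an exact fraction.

Average speed = (total path length)/(elapsed time); on a piecewise-linear x-t graph the path length is Σ|Δx|.
0–4 s: |Δx| = |-3 − 11| = 14 cm
4–8 s: |Δx| = |-11 − -3| = 8 cm
8–11 s: |Δx| = |10 − -11| = 21 cm
Total path = 43 cm; average speed = 43/11 = 43/11 cm/s.

43/11 cm/s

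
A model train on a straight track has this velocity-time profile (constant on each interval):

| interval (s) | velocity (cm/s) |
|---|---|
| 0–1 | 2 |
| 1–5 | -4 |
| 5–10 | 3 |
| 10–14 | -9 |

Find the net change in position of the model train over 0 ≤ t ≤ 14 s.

-35 cm

Displacement is the signed area under the v-t curve.
0–1 s: 2 × 1 = 2 cm
1–5 s: -4 × 4 = -16 cm
5–10 s: 3 × 5 = 15 cm
10–14 s: -9 × 4 = -36 cm
Net displacement = -35 cm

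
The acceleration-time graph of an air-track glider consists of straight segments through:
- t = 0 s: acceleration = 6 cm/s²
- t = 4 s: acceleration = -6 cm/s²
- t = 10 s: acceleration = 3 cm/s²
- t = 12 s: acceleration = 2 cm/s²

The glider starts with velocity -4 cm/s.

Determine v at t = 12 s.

-8 cm/s

Δv equals the area under the a-t graph; then v = v₀ + Δv.
0–4 s: ½(6 + -6)(4) = 0 cm/s
4–10 s: ½(-6 + 3)(6) = -9 cm/s
10–12 s: ½(3 + 2)(2) = 5 cm/s
Δv = -4 cm/s, so v(12) = -4 + (-4) = -8 cm/s.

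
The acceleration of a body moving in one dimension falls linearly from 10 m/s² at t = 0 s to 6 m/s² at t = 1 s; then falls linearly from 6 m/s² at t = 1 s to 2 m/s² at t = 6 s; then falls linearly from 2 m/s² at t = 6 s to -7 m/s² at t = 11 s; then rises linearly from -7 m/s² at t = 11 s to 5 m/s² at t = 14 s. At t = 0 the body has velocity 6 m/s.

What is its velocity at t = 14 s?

18.5 m/s

Δv equals the area under the a-t graph; then v = v₀ + Δv.
0–1 s: ½(10 + 6)(1) = 8 m/s
1–6 s: ½(6 + 2)(5) = 20 m/s
6–11 s: ½(2 + -7)(5) = -12.5 m/s
11–14 s: ½(-7 + 5)(3) = -3 m/s
Δv = 12.5 m/s, so v(14) = 6 + (12.5) = 18.5 m/s.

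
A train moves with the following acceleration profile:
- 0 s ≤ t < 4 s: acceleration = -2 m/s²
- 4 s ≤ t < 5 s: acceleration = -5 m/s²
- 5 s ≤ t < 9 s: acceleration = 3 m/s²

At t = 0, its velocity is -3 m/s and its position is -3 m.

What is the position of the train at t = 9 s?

-84.5 m

On each constant-a segment, Δv = aΔt and Δx = v₀Δt + ½aΔt²; chain segment to segment.
0–4 s: v starts -3 m/s; Δx = -3·4 + ½·-2·4² = -28 m; v ends -11 m/s.
4–5 s: v starts -11 m/s; Δx = -11·1 + ½·-5·1² = -13.5 m; v ends -16 m/s.
5–9 s: v starts -16 m/s; Δx = -16·4 + ½·3·4² = -40 m; v ends -4 m/s.
x(9) = -3 + Σ Δx = -84.5 m.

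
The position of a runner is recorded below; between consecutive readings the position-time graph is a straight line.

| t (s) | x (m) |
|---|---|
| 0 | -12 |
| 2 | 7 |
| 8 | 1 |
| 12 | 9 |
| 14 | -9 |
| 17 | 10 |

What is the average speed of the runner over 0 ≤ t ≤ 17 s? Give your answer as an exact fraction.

70/17 m/s

Average speed = (total path length)/(elapsed time); on a piecewise-linear x-t graph the path length is Σ|Δx|.
0–2 s: |Δx| = |7 − -12| = 19 m
2–8 s: |Δx| = |1 − 7| = 6 m
8–12 s: |Δx| = |9 − 1| = 8 m
12–14 s: |Δx| = |-9 − 9| = 18 m
14–17 s: |Δx| = |10 − -9| = 19 m
Total path = 70 m; average speed = 70/17 = 70/17 m/s.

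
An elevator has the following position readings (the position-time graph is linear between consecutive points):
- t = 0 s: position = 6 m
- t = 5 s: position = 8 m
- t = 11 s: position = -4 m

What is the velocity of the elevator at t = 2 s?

Velocity is the slope of the x-t graph on 0–5 s: (8 − 6)/(5 − 0) = 0.4 m/s.

0.4 m/s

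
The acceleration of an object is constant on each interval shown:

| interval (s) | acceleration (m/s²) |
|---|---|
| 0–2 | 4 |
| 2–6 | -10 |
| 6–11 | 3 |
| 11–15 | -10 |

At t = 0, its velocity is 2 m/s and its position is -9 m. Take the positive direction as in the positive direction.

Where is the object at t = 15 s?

-289.5 m

On each constant-a segment, Δv = aΔt and Δx = v₀Δt + ½aΔt²; chain segment to segment.
0–2 s: v starts 2 m/s; Δx = 2·2 + ½·4·2² = 12 m; v ends 10 m/s.
2–6 s: v starts 10 m/s; Δx = 10·4 + ½·-10·4² = -40 m; v ends -30 m/s.
6–11 s: v starts -30 m/s; Δx = -30·5 + ½·3·5² = -112.5 m; v ends -15 m/s.
11–15 s: v starts -15 m/s; Δx = -15·4 + ½·-10·4² = -140 m; v ends -55 m/s.
x(15) = -9 + Σ Δx = -289.5 m.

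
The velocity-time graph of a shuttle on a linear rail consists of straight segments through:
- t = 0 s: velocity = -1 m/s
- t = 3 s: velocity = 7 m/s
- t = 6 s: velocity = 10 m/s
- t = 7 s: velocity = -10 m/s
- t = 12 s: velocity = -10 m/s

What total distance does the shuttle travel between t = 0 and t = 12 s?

Total distance travelled is ∫|v| dt — sum the magnitudes of each area piece.
0–3 s: v = 0 at t = 0.375 s; triangle areas 0.1875 + 9.1875 = 9.375 m
3–6 s: |½(7 + 10)(3)| = 25.5 m
6–7 s: v = 0 at t = 6.5 s; triangle areas 2.5 + 2.5 = 5 m
7–12 s: |-10| × 5 = 50 m
Total distance = 89.875 m

89.875 m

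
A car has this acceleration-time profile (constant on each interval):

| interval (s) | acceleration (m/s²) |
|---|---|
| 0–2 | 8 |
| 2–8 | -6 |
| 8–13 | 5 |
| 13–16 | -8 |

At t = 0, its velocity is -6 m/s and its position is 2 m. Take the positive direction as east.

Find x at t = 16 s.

-148.5 m

On each constant-a segment, Δv = aΔt and Δx = v₀Δt + ½aΔt²; chain segment to segment.
0–2 s: v starts -6 m/s; Δx = -6·2 + ½·8·2² = 4 m; v ends 10 m/s.
2–8 s: v starts 10 m/s; Δx = 10·6 + ½·-6·6² = -48 m; v ends -26 m/s.
8–13 s: v starts -26 m/s; Δx = -26·5 + ½·5·5² = -67.5 m; v ends -1 m/s.
13–16 s: v starts -1 m/s; Δx = -1·3 + ½·-8·3² = -39 m; v ends -25 m/s.
x(16) = 2 + Σ Δx = -148.5 m.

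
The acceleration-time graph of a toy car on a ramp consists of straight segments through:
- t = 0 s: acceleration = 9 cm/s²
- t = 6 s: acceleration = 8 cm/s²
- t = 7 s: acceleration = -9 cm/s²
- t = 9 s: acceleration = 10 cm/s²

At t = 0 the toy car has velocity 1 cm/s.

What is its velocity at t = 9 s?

Δv equals the area under the a-t graph; then v = v₀ + Δv.
0–6 s: ½(9 + 8)(6) = 51 cm/s
6–7 s: ½(8 + -9)(1) = -0.5 cm/s
7–9 s: ½(-9 + 10)(2) = 1 cm/s
Δv = 51.5 cm/s, so v(9) = 1 + (51.5) = 52.5 cm/s.

52.5 cm/s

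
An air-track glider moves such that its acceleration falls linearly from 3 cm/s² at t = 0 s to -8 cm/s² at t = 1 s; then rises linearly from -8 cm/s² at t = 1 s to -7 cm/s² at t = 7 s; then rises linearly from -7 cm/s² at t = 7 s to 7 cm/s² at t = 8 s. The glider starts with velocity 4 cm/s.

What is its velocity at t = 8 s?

-43.5 cm/s

Δv equals the area under the a-t graph; then v = v₀ + Δv.
0–1 s: ½(3 + -8)(1) = -2.5 cm/s
1–7 s: ½(-8 + -7)(6) = -45 cm/s
7–8 s: ½(-7 + 7)(1) = 0 cm/s
Δv = -47.5 cm/s, so v(8) = 4 + (-47.5) = -43.5 cm/s.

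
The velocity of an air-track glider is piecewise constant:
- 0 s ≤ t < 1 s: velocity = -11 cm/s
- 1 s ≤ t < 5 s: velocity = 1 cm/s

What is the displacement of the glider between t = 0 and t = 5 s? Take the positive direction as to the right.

Displacement is the signed area under the v-t curve.
0–1 s: -11 × 1 = -11 cm
1–5 s: 1 × 4 = 4 cm
Net displacement = -7 cm

-7 cm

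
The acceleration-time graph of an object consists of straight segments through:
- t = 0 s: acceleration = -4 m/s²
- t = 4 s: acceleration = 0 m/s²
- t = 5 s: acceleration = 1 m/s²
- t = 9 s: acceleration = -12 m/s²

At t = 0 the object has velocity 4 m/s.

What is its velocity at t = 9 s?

Δv equals the area under the a-t graph; then v = v₀ + Δv.
0–4 s: ½(-4 + 0)(4) = -8 m/s
4–5 s: ½(0 + 1)(1) = 0.5 m/s
5–9 s: ½(1 + -12)(4) = -22 m/s
Δv = -29.5 m/s, so v(9) = 4 + (-29.5) = -25.5 m/s.

-25.5 m/s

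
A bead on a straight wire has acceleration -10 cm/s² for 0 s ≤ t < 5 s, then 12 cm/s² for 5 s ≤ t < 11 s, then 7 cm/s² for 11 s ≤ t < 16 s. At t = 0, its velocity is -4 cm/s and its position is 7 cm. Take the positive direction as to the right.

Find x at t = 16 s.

On each constant-a segment, Δv = aΔt and Δx = v₀Δt + ½aΔt²; chain segment to segment.
0–5 s: v starts -4 cm/s; Δx = -4·5 + ½·-10·5² = -145 cm; v ends -54 cm/s.
5–11 s: v starts -54 cm/s; Δx = -54·6 + ½·12·6² = -108 cm; v ends 18 cm/s.
11–16 s: v starts 18 cm/s; Δx = 18·5 + ½·7·5² = 177.5 cm; v ends 53 cm/s.
x(16) = 7 + Σ Δx = -68.5 cm.

-68.5 cm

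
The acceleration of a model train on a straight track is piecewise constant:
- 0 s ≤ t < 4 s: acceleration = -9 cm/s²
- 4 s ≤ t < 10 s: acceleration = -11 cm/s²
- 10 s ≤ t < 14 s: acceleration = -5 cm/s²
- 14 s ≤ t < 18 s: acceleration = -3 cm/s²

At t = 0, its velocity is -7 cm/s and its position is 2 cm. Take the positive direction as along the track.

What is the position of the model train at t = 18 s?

-1570 cm

On each constant-a segment, Δv = aΔt and Δx = v₀Δt + ½aΔt²; chain segment to segment.
0–4 s: v starts -7 cm/s; Δx = -7·4 + ½·-9·4² = -100 cm; v ends -43 cm/s.
4–10 s: v starts -43 cm/s; Δx = -43·6 + ½·-11·6² = -456 cm; v ends -109 cm/s.
10–14 s: v starts -109 cm/s; Δx = -109·4 + ½·-5·4² = -476 cm; v ends -129 cm/s.
14–18 s: v starts -129 cm/s; Δx = -129·4 + ½·-3·4² = -540 cm; v ends -141 cm/s.
x(18) = 2 + Σ Δx = -1570 cm.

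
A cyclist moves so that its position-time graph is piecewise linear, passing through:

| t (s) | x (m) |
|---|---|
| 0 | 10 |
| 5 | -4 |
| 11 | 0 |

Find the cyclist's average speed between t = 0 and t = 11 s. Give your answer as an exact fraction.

Average speed = (total path length)/(elapsed time); on a piecewise-linear x-t graph the path length is Σ|Δx|.
0–5 s: |Δx| = |-4 − 10| = 14 m
5–11 s: |Δx| = |0 − -4| = 4 m
Total path = 18 m; average speed = 18/11 = 18/11 m/s.

18/11 m/s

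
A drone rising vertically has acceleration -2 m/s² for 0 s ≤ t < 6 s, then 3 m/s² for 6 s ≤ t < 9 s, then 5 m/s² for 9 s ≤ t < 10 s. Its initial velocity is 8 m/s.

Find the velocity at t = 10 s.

Δv equals the area under the a-t graph; then v = v₀ + Δv.
0–6 s: -2 × 6 = -12 m/s
6–9 s: 3 × 3 = 9 m/s
9–10 s: 5 × 1 = 5 m/s
Δv = 2 m/s, so v(10) = 8 + (2) = 10 m/s.

10 m/s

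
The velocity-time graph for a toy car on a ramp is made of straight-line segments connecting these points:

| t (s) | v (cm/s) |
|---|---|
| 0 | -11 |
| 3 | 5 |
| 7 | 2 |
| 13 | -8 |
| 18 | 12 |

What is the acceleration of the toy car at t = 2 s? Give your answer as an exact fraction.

Acceleration is the slope of the v-t graph on 0–3 s: (5 − -11)/(3 − 0) = 16/3 cm/s².

16/3 cm/s²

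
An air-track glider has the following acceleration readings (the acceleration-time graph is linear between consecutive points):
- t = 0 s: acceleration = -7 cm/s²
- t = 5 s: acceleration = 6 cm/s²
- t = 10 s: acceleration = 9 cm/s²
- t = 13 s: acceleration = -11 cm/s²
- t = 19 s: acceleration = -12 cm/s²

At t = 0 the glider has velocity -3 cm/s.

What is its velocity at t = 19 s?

Δv equals the area under the a-t graph; then v = v₀ + Δv.
0–5 s: ½(-7 + 6)(5) = -2.5 cm/s
5–10 s: ½(6 + 9)(5) = 37.5 cm/s
10–13 s: ½(9 + -11)(3) = -3 cm/s
13–19 s: ½(-11 + -12)(6) = -69 cm/s
Δv = -37 cm/s, so v(19) = -3 + (-37) = -40 cm/s.

-40 cm/s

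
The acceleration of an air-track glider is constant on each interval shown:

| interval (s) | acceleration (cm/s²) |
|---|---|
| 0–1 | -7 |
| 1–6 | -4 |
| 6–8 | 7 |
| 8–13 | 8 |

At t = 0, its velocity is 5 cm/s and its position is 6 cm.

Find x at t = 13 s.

-22.5 cm

On each constant-a segment, Δv = aΔt and Δx = v₀Δt + ½aΔt²; chain segment to segment.
0–1 s: v starts 5 cm/s; Δx = 5·1 + ½·-7·1² = 1.5 cm; v ends -2 cm/s.
1–6 s: v starts -2 cm/s; Δx = -2·5 + ½·-4·5² = -60 cm; v ends -22 cm/s.
6–8 s: v starts -22 cm/s; Δx = -22·2 + ½·7·2² = -30 cm; v ends -8 cm/s.
8–13 s: v starts -8 cm/s; Δx = -8·5 + ½·8·5² = 60 cm; v ends 32 cm/s.
x(13) = 6 + Σ Δx = -22.5 cm.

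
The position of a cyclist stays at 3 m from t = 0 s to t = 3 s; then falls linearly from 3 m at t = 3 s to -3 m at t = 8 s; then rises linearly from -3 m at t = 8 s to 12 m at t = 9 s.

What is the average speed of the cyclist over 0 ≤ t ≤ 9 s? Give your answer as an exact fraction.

7/3 m/s

Average speed = (total path length)/(elapsed time); on a piecewise-linear x-t graph the path length is Σ|Δx|.
0–3 s: |Δx| = |3 − 3| = 0 m
3–8 s: |Δx| = |-3 − 3| = 6 m
8–9 s: |Δx| = |12 − -3| = 15 m
Total path = 21 m; average speed = 21/9 = 7/3 m/s.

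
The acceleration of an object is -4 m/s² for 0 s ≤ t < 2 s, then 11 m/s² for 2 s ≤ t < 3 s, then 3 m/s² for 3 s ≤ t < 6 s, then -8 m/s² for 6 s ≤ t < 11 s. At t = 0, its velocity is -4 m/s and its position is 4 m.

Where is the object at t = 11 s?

-68 m

On each constant-a segment, Δv = aΔt and Δx = v₀Δt + ½aΔt²; chain segment to segment.
0–2 s: v starts -4 m/s; Δx = -4·2 + ½·-4·2² = -16 m; v ends -12 m/s.
2–3 s: v starts -12 m/s; Δx = -12·1 + ½·11·1² = -6.5 m; v ends -1 m/s.
3–6 s: v starts -1 m/s; Δx = -1·3 + ½·3·3² = 10.5 m; v ends 8 m/s.
6–11 s: v starts 8 m/s; Δx = 8·5 + ½·-8·5² = -60 m; v ends -32 m/s.
x(11) = 4 + Σ Δx = -68 m.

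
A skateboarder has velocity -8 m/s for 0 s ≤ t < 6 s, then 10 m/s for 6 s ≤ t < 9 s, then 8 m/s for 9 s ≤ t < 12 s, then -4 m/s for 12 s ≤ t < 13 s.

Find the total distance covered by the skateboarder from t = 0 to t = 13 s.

Total distance travelled is ∫|v| dt — sum the magnitudes of each area piece.
0–6 s: |-8| × 6 = 48 m
6–9 s: |10| × 3 = 30 m
9–12 s: |8| × 3 = 24 m
12–13 s: |-4| × 1 = 4 m
Total distance = 106 m

106 m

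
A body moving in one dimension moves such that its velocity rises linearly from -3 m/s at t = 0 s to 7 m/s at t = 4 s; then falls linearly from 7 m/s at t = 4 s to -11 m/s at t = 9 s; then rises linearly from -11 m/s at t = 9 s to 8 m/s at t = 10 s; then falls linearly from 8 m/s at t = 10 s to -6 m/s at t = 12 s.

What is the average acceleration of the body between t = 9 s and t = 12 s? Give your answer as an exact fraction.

5/3 m/s²

Average acceleration = Δv/Δt = (-6 − -11)/(12 − 9) = 5/3 m/s².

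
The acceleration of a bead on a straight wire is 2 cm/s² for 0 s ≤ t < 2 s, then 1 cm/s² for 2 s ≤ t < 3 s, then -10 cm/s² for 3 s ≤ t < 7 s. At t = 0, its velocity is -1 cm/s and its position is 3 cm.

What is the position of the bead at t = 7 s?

-55.5 cm

On each constant-a segment, Δv = aΔt and Δx = v₀Δt + ½aΔt²; chain segment to segment.
0–2 s: v starts -1 cm/s; Δx = -1·2 + ½·2·2² = 2 cm; v ends 3 cm/s.
2–3 s: v starts 3 cm/s; Δx = 3·1 + ½·1·1² = 3.5 cm; v ends 4 cm/s.
3–7 s: v starts 4 cm/s; Δx = 4·4 + ½·-10·4² = -64 cm; v ends -36 cm/s.
x(7) = 3 + Σ Δx = -55.5 cm.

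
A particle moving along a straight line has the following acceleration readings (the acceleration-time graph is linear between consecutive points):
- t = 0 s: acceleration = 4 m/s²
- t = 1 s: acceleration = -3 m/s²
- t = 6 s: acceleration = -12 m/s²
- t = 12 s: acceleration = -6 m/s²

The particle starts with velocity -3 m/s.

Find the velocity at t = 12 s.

-94 m/s

Δv equals the area under the a-t graph; then v = v₀ + Δv.
0–1 s: ½(4 + -3)(1) = 0.5 m/s
1–6 s: ½(-3 + -12)(5) = -37.5 m/s
6–12 s: ½(-12 + -6)(6) = -54 m/s
Δv = -91 m/s, so v(12) = -3 + (-91) = -94 m/s.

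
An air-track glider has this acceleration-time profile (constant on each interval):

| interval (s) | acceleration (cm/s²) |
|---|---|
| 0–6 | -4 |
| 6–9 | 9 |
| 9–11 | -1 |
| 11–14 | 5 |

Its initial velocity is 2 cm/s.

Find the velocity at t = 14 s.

Δv equals the area under the a-t graph; then v = v₀ + Δv.
0–6 s: -4 × 6 = -24 cm/s
6–9 s: 9 × 3 = 27 cm/s
9–11 s: -1 × 2 = -2 cm/s
11–14 s: 5 × 3 = 15 cm/s
Δv = 16 cm/s, so v(14) = 2 + (16) = 18 cm/s.

18 cm/s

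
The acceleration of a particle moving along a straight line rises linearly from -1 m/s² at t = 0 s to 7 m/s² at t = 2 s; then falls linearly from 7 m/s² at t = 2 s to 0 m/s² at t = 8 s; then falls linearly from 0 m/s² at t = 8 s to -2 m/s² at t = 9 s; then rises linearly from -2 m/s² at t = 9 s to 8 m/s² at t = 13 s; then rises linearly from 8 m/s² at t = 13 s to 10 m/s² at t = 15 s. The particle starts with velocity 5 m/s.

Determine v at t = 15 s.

Δv equals the area under the a-t graph; then v = v₀ + Δv.
0–2 s: ½(-1 + 7)(2) = 6 m/s
2–8 s: ½(7 + 0)(6) = 21 m/s
8–9 s: ½(0 + -2)(1) = -1 m/s
9–13 s: ½(-2 + 8)(4) = 12 m/s
13–15 s: ½(8 + 10)(2) = 18 m/s
Δv = 56 m/s, so v(15) = 5 + (56) = 61 m/s.

61 m/s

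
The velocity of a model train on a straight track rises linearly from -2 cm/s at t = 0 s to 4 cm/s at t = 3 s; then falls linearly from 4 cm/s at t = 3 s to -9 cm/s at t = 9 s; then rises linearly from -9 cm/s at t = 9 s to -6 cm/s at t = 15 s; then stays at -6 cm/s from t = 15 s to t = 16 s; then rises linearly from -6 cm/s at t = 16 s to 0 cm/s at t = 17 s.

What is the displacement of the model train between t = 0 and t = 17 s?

Displacement is the signed area under the v-t curve.
0–3 s: ½(-2 + 4)(3) = 3 cm
3–9 s: ½(4 + -9)(6) = -15 cm
9–15 s: ½(-9 + -6)(6) = -45 cm
15–16 s: -6 × 1 = -6 cm
16–17 s: ½(-6 + 0)(1) = -3 cm
Net displacement = -66 cm

-66 cm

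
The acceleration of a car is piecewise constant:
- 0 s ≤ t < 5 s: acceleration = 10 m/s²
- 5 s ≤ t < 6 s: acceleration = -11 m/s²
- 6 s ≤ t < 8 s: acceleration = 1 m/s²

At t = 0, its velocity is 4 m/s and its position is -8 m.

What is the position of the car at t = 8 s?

273.5 m

On each constant-a segment, Δv = aΔt and Δx = v₀Δt + ½aΔt²; chain segment to segment.
0–5 s: v starts 4 m/s; Δx = 4·5 + ½·10·5² = 145 m; v ends 54 m/s.
5–6 s: v starts 54 m/s; Δx = 54·1 + ½·-11·1² = 48.5 m; v ends 43 m/s.
6–8 s: v starts 43 m/s; Δx = 43·2 + ½·1·2² = 88 m; v ends 45 m/s.
x(8) = -8 + Σ Δx = 273.5 m.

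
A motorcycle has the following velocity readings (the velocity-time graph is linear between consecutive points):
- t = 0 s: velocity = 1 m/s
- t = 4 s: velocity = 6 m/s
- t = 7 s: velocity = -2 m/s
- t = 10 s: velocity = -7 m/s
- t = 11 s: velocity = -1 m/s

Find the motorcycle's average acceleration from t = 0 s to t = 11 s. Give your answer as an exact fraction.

-2/11 m/s²

Average acceleration = Δv/Δt = (-1 − 1)/(11 − 0) = -2/11 m/s².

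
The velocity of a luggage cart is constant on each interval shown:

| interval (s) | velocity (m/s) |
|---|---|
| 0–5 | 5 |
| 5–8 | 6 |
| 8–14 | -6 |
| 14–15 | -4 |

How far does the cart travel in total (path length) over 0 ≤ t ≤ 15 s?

Distance (not displacement) is the total path length: add the absolute areas under v-t.
0–5 s: |5| × 5 = 25 m
5–8 s: |6| × 3 = 18 m
8–14 s: |-6| × 6 = 36 m
14–15 s: |-4| × 1 = 4 m
Total distance = 83 m

83 m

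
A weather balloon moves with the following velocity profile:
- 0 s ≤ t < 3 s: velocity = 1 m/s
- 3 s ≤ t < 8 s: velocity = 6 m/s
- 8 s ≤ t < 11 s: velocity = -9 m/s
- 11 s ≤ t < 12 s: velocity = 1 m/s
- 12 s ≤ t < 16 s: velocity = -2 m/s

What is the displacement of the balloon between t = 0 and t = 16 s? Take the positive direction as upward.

Net displacement equals the area under the velocity-time graph (areas below the axis count negative).
0–3 s: 1 × 3 = 3 m
3–8 s: 6 × 5 = 30 m
8–11 s: -9 × 3 = -27 m
11–12 s: 1 × 1 = 1 m
12–16 s: -2 × 4 = -8 m
Net displacement = -1 m

-1 m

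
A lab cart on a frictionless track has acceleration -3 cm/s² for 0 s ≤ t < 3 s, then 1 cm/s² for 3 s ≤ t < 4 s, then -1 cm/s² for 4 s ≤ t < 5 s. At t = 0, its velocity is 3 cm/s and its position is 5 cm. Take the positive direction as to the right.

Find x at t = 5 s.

-10.5 cm

On each constant-a segment, Δv = aΔt and Δx = v₀Δt + ½aΔt²; chain segment to segment.
0–3 s: v starts 3 cm/s; Δx = 3·3 + ½·-3·3² = -4.5 cm; v ends -6 cm/s.
3–4 s: v starts -6 cm/s; Δx = -6·1 + ½·1·1² = -5.5 cm; v ends -5 cm/s.
4–5 s: v starts -5 cm/s; Δx = -5·1 + ½·-1·1² = -5.5 cm; v ends -6 cm/s.
x(5) = 5 + Σ Δx = -10.5 cm.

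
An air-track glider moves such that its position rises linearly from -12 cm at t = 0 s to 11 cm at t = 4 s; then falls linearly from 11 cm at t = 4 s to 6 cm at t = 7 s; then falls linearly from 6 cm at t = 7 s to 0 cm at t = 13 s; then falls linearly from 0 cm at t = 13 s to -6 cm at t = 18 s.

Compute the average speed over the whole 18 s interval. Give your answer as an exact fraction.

20/9 cm/s

Average speed = (total path length)/(elapsed time); on a piecewise-linear x-t graph the path length is Σ|Δx|.
0–4 s: |Δx| = |11 − -12| = 23 cm
4–7 s: |Δx| = |6 − 11| = 5 cm
7–13 s: |Δx| = |0 − 6| = 6 cm
13–18 s: |Δx| = |-6 − 0| = 6 cm
Total path = 40 cm; average speed = 40/18 = 20/9 cm/s.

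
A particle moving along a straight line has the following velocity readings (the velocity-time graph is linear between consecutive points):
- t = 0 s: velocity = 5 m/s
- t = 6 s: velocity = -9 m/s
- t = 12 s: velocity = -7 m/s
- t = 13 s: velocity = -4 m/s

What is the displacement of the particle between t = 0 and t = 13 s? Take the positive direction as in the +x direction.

Net displacement equals the area under the velocity-time graph (areas below the axis count negative).
0–6 s: ½(5 + -9)(6) = -12 m
6–12 s: ½(-9 + -7)(6) = -48 m
12–13 s: ½(-7 + -4)(1) = -5.5 m
Net displacement = -65.5 m

-65.5 m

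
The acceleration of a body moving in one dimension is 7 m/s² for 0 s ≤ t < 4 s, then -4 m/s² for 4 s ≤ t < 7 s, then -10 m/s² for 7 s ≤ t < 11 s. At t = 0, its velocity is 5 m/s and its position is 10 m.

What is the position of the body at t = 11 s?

171 m

On each constant-a segment, Δv = aΔt and Δx = v₀Δt + ½aΔt²; chain segment to segment.
0–4 s: v starts 5 m/s; Δx = 5·4 + ½·7·4² = 76 m; v ends 33 m/s.
4–7 s: v starts 33 m/s; Δx = 33·3 + ½·-4·3² = 81 m; v ends 21 m/s.
7–11 s: v starts 21 m/s; Δx = 21·4 + ½·-10·4² = 4 m; v ends -19 m/s.
x(11) = 10 + Σ Δx = 171 m.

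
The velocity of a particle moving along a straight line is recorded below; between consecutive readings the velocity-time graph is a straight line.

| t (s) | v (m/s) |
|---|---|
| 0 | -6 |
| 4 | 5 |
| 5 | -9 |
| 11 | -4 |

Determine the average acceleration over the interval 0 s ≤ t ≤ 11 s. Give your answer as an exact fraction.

2/11 m/s²

Average acceleration = Δv/Δt = (-4 − -6)/(11 − 0) = 2/11 m/s².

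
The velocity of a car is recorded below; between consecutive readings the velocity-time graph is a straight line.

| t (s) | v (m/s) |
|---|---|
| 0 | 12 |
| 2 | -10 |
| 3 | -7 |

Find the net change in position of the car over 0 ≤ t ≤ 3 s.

-6.5 m

Displacement is the signed area under the v-t curve.
0–2 s: ½(12 + -10)(2) = 2 m
2–3 s: ½(-10 + -7)(1) = -8.5 m
Net displacement = -6.5 m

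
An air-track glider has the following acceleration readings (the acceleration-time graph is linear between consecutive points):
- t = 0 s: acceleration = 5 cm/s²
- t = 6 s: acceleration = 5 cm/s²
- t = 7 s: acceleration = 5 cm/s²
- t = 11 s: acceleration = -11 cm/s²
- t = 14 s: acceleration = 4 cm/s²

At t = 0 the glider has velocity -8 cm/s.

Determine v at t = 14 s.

4.5 cm/s

Δv equals the area under the a-t graph; then v = v₀ + Δv.
0–6 s: 5 × 6 = 30 cm/s
6–7 s: 5 × 1 = 5 cm/s
7–11 s: ½(5 + -11)(4) = -12 cm/s
11–14 s: ½(-11 + 4)(3) = -10.5 cm/s
Δv = 12.5 cm/s, so v(14) = -8 + (12.5) = 4.5 cm/s.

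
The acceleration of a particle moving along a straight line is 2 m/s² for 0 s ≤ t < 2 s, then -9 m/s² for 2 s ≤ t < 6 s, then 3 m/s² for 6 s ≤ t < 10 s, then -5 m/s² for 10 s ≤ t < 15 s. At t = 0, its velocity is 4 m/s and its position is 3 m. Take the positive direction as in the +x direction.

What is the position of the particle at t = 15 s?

On each constant-a segment, Δv = aΔt and Δx = v₀Δt + ½aΔt²; chain segment to segment.
0–2 s: v starts 4 m/s; Δx = 4·2 + ½·2·2² = 12 m; v ends 8 m/s.
2–6 s: v starts 8 m/s; Δx = 8·4 + ½·-9·4² = -40 m; v ends -28 m/s.
6–10 s: v starts -28 m/s; Δx = -28·4 + ½·3·4² = -88 m; v ends -16 m/s.
10–15 s: v starts -16 m/s; Δx = -16·5 + ½·-5·5² = -142.5 m; v ends -41 m/s.
x(15) = 3 + Σ Δx = -255.5 m.

-255.5 m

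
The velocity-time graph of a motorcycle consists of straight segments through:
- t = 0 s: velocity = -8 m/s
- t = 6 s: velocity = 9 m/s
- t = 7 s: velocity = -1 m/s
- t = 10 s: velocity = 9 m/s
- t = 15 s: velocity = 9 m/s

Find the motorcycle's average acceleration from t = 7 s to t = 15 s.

Average acceleration = Δv/Δt = (9 − -1)/(15 − 7) = 1.25 m/s².

1.25 m/s²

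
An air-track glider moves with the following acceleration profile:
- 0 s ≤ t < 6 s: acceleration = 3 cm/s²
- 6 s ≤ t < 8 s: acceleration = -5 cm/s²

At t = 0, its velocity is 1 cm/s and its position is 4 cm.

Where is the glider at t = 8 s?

92 cm

On each constant-a segment, Δv = aΔt and Δx = v₀Δt + ½aΔt²; chain segment to segment.
0–6 s: v starts 1 cm/s; Δx = 1·6 + ½·3·6² = 60 cm; v ends 19 cm/s.
6–8 s: v starts 19 cm/s; Δx = 19·2 + ½·-5·2² = 28 cm; v ends 9 cm/s.
x(8) = 4 + Σ Δx = 92 cm.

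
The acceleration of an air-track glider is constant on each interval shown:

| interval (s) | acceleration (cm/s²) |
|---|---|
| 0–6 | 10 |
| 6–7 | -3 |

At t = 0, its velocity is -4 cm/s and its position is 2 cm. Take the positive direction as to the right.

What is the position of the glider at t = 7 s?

212.5 cm

On each constant-a segment, Δv = aΔt and Δx = v₀Δt + ½aΔt²; chain segment to segment.
0–6 s: v starts -4 cm/s; Δx = -4·6 + ½·10·6² = 156 cm; v ends 56 cm/s.
6–7 s: v starts 56 cm/s; Δx = 56·1 + ½·-3·1² = 54.5 cm; v ends 53 cm/s.
x(7) = 2 + Σ Δx = 212.5 cm.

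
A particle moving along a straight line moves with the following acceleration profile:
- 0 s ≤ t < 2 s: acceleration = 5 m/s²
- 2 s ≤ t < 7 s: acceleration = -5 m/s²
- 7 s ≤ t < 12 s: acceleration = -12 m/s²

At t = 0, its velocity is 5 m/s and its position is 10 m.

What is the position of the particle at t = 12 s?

On each constant-a segment, Δv = aΔt and Δx = v₀Δt + ½aΔt²; chain segment to segment.
0–2 s: v starts 5 m/s; Δx = 5·2 + ½·5·2² = 20 m; v ends 15 m/s.
2–7 s: v starts 15 m/s; Δx = 15·5 + ½·-5·5² = 12.5 m; v ends -10 m/s.
7–12 s: v starts -10 m/s; Δx = -10·5 + ½·-12·5² = -200 m; v ends -70 m/s.
x(12) = 10 + Σ Δx = -157.5 m.

-157.5 m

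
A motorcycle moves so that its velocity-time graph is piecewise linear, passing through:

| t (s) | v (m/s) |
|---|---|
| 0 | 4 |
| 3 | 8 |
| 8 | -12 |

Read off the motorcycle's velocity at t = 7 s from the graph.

On 3–8 s the graph is linear from 8 to -12 m/s: v(7) = 8 + (-12 − 8)·(7 − 3)/(8 − 3) = -8 m/s.

-8 m/s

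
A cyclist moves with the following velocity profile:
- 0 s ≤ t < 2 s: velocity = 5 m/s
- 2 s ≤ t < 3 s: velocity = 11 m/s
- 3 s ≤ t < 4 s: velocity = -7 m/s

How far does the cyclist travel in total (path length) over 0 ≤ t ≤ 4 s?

28 m

Distance (not displacement) is the total path length: add the absolute areas under v-t.
0–2 s: |5| × 2 = 10 m
2–3 s: |11| × 1 = 11 m
3–4 s: |-7| × 1 = 7 m
Total distance = 28 m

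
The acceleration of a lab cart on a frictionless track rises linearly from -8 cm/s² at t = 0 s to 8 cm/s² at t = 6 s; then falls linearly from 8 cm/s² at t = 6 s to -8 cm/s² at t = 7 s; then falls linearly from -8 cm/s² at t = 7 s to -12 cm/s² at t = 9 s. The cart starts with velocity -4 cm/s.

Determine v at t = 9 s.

Δv equals the area under the a-t graph; then v = v₀ + Δv.
0–6 s: ½(-8 + 8)(6) = 0 cm/s
6–7 s: ½(8 + -8)(1) = 0 cm/s
7–9 s: ½(-8 + -12)(2) = -20 cm/s
Δv = -20 cm/s, so v(9) = -4 + (-20) = -24 cm/s.

-24 cm/s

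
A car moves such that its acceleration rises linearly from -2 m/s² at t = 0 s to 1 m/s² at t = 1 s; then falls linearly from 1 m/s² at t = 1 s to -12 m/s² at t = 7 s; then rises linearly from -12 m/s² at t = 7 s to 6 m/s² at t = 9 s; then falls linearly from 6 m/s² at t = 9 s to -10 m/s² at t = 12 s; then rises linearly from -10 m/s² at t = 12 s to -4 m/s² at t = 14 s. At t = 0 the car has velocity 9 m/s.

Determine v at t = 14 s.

-50.5 m/s

Δv equals the area under the a-t graph; then v = v₀ + Δv.
0–1 s: ½(-2 + 1)(1) = -0.5 m/s
1–7 s: ½(1 + -12)(6) = -33 m/s
7–9 s: ½(-12 + 6)(2) = -6 m/s
9–12 s: ½(6 + -10)(3) = -6 m/s
12–14 s: ½(-10 + -4)(2) = -14 m/s
Δv = -59.5 m/s, so v(14) = 9 + (-59.5) = -50.5 m/s.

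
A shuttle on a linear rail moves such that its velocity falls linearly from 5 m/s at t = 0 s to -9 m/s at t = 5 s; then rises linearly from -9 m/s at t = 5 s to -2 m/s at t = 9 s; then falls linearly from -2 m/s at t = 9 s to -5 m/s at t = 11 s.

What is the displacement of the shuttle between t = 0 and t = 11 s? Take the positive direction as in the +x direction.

Displacement is the signed area under the v-t curve.
0–5 s: ½(5 + -9)(5) = -10 m
5–9 s: ½(-9 + -2)(4) = -22 m
9–11 s: ½(-2 + -5)(2) = -7 m
Net displacement = -39 m

-39 m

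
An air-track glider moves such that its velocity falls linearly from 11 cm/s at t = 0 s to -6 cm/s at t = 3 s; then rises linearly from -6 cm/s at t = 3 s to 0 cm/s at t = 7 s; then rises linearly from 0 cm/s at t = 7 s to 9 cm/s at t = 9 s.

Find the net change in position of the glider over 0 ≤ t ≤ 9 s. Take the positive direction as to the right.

4.5 cm

Net displacement equals the area under the velocity-time graph (areas below the axis count negative).
0–3 s: ½(11 + -6)(3) = 7.5 cm
3–7 s: ½(-6 + 0)(4) = -12 cm
7–9 s: ½(0 + 9)(2) = 9 cm
Net displacement = 4.5 cm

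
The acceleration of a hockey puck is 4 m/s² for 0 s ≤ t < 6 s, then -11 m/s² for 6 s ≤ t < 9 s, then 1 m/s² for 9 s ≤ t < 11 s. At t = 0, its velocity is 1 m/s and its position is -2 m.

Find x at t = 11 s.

87.5 m

On each constant-a segment, Δv = aΔt and Δx = v₀Δt + ½aΔt²; chain segment to segment.
0–6 s: v starts 1 m/s; Δx = 1·6 + ½·4·6² = 78 m; v ends 25 m/s.
6–9 s: v starts 25 m/s; Δx = 25·3 + ½·-11·3² = 25.5 m; v ends -8 m/s.
9–11 s: v starts -8 m/s; Δx = -8·2 + ½·1·2² = -14 m; v ends -6 m/s.
x(11) = -2 + Σ Δx = 87.5 m.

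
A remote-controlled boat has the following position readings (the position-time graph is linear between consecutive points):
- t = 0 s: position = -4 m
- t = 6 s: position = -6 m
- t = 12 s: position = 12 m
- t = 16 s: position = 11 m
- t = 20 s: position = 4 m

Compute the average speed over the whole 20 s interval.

1.4 m/s

Average speed = (total path length)/(elapsed time); on a piecewise-linear x-t graph the path length is Σ|Δx|.
0–6 s: |Δx| = |-6 − -4| = 2 m
6–12 s: |Δx| = |12 − -6| = 18 m
12–16 s: |Δx| = |11 − 12| = 1 m
16–20 s: |Δx| = |4 − 11| = 7 m
Total path = 28 m; average speed = 28/20 = 1.4 m/s.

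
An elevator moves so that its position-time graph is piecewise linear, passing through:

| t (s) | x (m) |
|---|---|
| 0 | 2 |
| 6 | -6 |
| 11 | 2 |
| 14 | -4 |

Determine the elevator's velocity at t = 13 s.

-2 m/s

Velocity is the slope of the x-t graph on 11–14 s: (-4 − 2)/(14 − 11) = -2 m/s.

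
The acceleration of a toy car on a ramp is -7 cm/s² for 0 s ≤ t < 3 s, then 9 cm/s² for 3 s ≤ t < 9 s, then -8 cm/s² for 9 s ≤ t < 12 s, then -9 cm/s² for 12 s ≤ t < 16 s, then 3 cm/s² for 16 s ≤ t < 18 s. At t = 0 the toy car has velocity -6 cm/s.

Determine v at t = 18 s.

Δv equals the area under the a-t graph; then v = v₀ + Δv.
0–3 s: -7 × 3 = -21 cm/s
3–9 s: 9 × 6 = 54 cm/s
9–12 s: -8 × 3 = -24 cm/s
12–16 s: -9 × 4 = -36 cm/s
16–18 s: 3 × 2 = 6 cm/s
Δv = -21 cm/s, so v(18) = -6 + (-21) = -27 cm/s.

-27 cm/s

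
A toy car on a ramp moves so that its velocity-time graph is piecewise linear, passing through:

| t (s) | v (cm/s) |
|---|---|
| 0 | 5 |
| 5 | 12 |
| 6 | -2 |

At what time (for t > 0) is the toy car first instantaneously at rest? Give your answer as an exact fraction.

t = 41/7 s

v changes sign on 5–6 s (from 12 to -2); the graph is linear there, so v = 0 at t = 5 + (-12)·(6 − 5)/(-2 − 12) = 41/7 s.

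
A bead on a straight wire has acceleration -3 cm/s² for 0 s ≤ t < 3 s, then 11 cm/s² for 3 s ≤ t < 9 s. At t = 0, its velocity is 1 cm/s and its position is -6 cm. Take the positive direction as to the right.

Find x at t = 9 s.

On each constant-a segment, Δv = aΔt and Δx = v₀Δt + ½aΔt²; chain segment to segment.
0–3 s: v starts 1 cm/s; Δx = 1·3 + ½·-3·3² = -10.5 cm; v ends -8 cm/s.
3–9 s: v starts -8 cm/s; Δx = -8·6 + ½·11·6² = 150 cm; v ends 58 cm/s.
x(9) = -6 + Σ Δx = 133.5 cm.

133.5 cm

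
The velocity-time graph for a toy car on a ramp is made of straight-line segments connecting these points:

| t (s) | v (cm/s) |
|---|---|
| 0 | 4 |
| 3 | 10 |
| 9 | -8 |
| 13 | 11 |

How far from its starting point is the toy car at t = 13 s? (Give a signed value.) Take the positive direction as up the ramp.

Net displacement equals the area under the velocity-time graph (areas below the axis count negative).
0–3 s: ½(4 + 10)(3) = 21 cm
3–9 s: ½(10 + -8)(6) = 6 cm
9–13 s: ½(-8 + 11)(4) = 6 cm
Net displacement = 33 cm

33 cm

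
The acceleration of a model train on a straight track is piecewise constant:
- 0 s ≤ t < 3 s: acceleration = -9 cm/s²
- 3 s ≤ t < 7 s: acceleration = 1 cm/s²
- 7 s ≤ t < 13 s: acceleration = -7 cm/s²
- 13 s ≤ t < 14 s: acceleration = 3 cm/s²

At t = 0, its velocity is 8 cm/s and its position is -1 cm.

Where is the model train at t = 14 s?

-357 cm

On each constant-a segment, Δv = aΔt and Δx = v₀Δt + ½aΔt²; chain segment to segment.
0–3 s: v starts 8 cm/s; Δx = 8·3 + ½·-9·3² = -16.5 cm; v ends -19 cm/s.
3–7 s: v starts -19 cm/s; Δx = -19·4 + ½·1·4² = -68 cm; v ends -15 cm/s.
7–13 s: v starts -15 cm/s; Δx = -15·6 + ½·-7·6² = -216 cm; v ends -57 cm/s.
13–14 s: v starts -57 cm/s; Δx = -57·1 + ½·3·1² = -55.5 cm; v ends -54 cm/s.
x(14) = -1 + Σ Δx = -357 cm.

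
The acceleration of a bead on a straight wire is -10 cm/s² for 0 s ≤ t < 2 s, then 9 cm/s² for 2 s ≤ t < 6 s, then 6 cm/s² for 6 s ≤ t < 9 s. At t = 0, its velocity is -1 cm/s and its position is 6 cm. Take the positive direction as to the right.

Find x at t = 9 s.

44 cm

On each constant-a segment, Δv = aΔt and Δx = v₀Δt + ½aΔt²; chain segment to segment.
0–2 s: v starts -1 cm/s; Δx = -1·2 + ½·-10·2² = -22 cm; v ends -21 cm/s.
2–6 s: v starts -21 cm/s; Δx = -21·4 + ½·9·4² = -12 cm; v ends 15 cm/s.
6–9 s: v starts 15 cm/s; Δx = 15·3 + ½·6·3² = 72 cm; v ends 33 cm/s.
x(9) = 6 + Σ Δx = 44 cm.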